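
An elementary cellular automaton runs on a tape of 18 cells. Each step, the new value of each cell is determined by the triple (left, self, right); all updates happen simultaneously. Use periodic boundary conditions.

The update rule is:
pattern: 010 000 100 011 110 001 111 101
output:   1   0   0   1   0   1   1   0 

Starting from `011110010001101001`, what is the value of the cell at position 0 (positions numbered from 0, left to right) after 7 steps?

step 1: 011100110011001011
step 2: 011001100110011010
step 3: 110011001100110010
step 4: 100110011001100110
step 5: 101100110011001100
step 6: 101001100110011001
step 7: 001011001100110011
position 0 holds 0

0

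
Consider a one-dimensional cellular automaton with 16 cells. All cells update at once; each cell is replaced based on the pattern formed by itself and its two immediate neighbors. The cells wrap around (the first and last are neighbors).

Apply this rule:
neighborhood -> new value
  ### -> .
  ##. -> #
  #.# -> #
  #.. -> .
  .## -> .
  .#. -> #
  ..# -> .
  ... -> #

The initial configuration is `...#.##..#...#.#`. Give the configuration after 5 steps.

.#.##.#..#.#.###
###.###..####..#
..##..#.....#...
#..#..#.###.#.##
#..#..##..####..

#..#..##..####..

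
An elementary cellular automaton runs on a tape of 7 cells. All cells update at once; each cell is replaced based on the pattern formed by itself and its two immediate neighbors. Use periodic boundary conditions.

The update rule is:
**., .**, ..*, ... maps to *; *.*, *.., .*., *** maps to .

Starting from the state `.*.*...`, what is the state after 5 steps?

**.*..*

*....**
*.****.
..*..*.
**..*..
**.*..*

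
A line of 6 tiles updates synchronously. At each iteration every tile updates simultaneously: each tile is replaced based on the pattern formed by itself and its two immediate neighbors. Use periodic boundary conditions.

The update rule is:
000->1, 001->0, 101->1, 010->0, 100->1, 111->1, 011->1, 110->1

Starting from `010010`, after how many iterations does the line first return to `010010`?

3

001001
100100
010010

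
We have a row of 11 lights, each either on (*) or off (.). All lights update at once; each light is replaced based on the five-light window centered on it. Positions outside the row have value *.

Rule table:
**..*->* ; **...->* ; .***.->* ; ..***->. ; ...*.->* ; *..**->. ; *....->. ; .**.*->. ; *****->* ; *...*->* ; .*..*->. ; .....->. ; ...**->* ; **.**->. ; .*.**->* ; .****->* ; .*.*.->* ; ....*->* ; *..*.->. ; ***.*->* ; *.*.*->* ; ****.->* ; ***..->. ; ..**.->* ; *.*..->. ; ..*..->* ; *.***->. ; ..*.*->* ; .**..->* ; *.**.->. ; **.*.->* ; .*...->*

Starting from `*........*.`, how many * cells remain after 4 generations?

.*.....****
*.*..**.***
**...*...**
*.*******.*
count of *: 9

9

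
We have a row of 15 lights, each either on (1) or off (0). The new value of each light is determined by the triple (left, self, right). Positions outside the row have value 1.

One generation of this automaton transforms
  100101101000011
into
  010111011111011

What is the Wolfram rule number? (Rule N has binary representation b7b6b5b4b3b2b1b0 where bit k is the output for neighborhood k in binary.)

189

position 14: 111 → 1  (bit 7 = 1)
position 0: 110 → 0  (bit 6 = 0)
position 4: 101 → 1  (bit 5 = 1)
position 1: 100 → 1  (bit 4 = 1)
position 5: 011 → 1  (bit 3 = 1)
position 3: 010 → 1  (bit 2 = 1)
position 2: 001 → 0  (bit 1 = 0)
position 10: 000 → 1  (bit 0 = 1)
bits b7..b0 = 10111101 = 189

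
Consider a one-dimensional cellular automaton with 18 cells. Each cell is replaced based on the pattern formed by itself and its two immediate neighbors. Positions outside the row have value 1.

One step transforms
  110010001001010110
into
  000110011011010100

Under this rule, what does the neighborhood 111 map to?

At position 0 the neighborhood is 111; the next row has 0 there.

0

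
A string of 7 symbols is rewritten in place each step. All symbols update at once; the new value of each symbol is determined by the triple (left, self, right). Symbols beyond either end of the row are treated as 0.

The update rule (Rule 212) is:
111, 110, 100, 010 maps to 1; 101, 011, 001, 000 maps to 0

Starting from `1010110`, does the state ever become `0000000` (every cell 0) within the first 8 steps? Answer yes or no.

no

1010011
1011001
1001101
1100101
0110101
0010101
0010101  (fixed point — unchanged through step 8)
step 8 is 0010101, still not uniform 0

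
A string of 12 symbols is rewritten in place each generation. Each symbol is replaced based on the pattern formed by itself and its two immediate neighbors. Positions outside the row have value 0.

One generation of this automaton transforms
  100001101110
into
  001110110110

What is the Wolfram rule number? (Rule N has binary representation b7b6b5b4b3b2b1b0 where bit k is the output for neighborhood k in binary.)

227

position 9: 111 → 1  (bit 7 = 1)
position 6: 110 → 1  (bit 6 = 1)
position 7: 101 → 1  (bit 5 = 1)
position 1: 100 → 0  (bit 4 = 0)
position 5: 011 → 0  (bit 3 = 0)
position 0: 010 → 0  (bit 2 = 0)
position 4: 001 → 1  (bit 1 = 1)
position 2: 000 → 1  (bit 0 = 1)
bits b7..b0 = 11100011 = 227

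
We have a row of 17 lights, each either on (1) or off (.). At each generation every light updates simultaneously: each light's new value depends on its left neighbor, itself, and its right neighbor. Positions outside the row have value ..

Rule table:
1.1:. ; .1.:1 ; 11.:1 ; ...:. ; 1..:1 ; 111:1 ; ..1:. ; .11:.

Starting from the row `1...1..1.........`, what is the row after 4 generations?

11..11.11........
.11..1..11.......
..11.11..11......
...1..11..11.....

...1..11..11.....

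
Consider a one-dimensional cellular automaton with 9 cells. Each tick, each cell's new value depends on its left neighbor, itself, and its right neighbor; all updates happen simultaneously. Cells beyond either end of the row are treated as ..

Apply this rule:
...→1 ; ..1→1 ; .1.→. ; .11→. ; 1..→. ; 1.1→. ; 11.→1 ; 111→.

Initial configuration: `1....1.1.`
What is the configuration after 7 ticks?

..111....
11..1.111
.1.1....1
1....111.
..111..1.
11..1.1..
.1.1....1

.1.1....1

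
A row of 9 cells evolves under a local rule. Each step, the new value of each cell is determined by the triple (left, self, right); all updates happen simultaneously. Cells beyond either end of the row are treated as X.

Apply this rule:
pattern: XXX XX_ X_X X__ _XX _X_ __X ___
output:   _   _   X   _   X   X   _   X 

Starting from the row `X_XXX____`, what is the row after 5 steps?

XX_XX_XX_

_XX___XX_
XX__X_X_X
____XXXXX
_XX_X____
XX_XX_XX_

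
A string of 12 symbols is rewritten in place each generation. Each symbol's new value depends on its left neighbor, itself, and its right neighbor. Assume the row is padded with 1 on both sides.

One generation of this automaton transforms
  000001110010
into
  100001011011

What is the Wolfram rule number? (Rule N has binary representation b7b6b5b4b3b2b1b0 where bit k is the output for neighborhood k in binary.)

124

position 6: 111 → 0  (bit 7 = 0)
position 7: 110 → 1  (bit 6 = 1)
position 11: 101 → 1  (bit 5 = 1)
position 0: 100 → 1  (bit 4 = 1)
position 5: 011 → 1  (bit 3 = 1)
position 10: 010 → 1  (bit 2 = 1)
position 4: 001 → 0  (bit 1 = 0)
position 1: 000 → 0  (bit 0 = 0)
bits b7..b0 = 01111100 = 124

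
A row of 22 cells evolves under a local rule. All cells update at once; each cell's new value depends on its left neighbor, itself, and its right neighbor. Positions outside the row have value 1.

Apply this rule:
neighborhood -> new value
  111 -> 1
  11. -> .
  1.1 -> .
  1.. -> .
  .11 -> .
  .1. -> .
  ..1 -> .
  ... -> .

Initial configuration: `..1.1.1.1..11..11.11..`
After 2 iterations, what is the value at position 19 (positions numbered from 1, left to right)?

iteration 1: ......................
iteration 2: ......................
position 19 holds .

.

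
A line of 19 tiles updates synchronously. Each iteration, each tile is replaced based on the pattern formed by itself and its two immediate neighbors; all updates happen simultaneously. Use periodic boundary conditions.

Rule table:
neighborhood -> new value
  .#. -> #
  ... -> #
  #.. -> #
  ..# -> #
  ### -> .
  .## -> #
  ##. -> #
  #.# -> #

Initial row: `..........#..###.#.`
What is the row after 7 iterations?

##############.####

##############.####
.............###...
##############.####  (repeats iteration 1; period 2)
iteration 7: ##############.####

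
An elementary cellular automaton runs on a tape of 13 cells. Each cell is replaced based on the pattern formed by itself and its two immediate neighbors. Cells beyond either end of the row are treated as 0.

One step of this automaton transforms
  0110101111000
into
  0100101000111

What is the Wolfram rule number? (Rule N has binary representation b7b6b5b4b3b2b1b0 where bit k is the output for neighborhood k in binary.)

29

position 7: 111 → 0  (bit 7 = 0)
position 2: 110 → 0  (bit 6 = 0)
position 3: 101 → 0  (bit 5 = 0)
position 10: 100 → 1  (bit 4 = 1)
position 1: 011 → 1  (bit 3 = 1)
position 4: 010 → 1  (bit 2 = 1)
position 0: 001 → 0  (bit 1 = 0)
position 11: 000 → 1  (bit 0 = 1)
bits b7..b0 = 00011101 = 29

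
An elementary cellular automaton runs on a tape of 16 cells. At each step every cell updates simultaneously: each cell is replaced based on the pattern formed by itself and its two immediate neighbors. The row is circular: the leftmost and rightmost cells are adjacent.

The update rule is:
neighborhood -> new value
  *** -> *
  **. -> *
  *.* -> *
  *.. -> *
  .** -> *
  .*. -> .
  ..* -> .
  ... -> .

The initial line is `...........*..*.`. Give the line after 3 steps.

.*............*.

............*..*
*............*..
.*............*.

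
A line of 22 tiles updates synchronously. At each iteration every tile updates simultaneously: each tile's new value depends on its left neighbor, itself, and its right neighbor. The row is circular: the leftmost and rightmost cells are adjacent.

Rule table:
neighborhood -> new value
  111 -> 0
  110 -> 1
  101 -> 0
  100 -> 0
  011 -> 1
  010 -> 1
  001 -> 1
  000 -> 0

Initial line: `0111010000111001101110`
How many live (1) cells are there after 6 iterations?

12

1101010001101011101010
1101010011101010101010
1101010110101010101010
1101010110101010101010  (fixed point — unchanged through iteration 6)
count of 1: 12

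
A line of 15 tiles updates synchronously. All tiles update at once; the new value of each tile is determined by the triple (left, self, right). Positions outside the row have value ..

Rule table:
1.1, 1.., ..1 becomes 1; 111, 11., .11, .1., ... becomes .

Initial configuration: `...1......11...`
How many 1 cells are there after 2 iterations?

iteration 1: ..1.1....1..1..
iteration 2: .1.1.1..1.11.1.
count of 1: 7

7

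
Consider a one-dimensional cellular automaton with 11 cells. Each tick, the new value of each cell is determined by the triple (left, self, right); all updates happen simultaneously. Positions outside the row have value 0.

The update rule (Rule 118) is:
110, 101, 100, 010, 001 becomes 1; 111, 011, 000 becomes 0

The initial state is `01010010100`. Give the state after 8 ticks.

00011110111

11111111110
00000000011
00000000101
00000001111
00000010001
00000111011
00001001101
00011110111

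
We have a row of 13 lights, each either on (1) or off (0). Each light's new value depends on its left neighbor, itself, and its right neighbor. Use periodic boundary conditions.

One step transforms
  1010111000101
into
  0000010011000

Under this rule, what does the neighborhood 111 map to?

1

At position 5 the neighborhood is 111; the next row has 1 there.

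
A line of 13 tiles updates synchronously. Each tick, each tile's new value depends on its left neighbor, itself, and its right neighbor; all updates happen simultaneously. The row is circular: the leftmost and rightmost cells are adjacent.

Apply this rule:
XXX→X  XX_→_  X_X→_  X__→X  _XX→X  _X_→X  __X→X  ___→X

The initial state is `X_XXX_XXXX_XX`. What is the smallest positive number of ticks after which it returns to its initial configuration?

tick 1: __XX__XXX__XX
tick 2: XXX_XXXX_XXX_
tick 3: XX__XXX__XX__
tick 4: X_XXXX_XXX_XX
tick 5: __XXX__XX__XX
tick 6: XXXX_XXX_XXX_
tick 7: XXX__XX__XX__
tick 8: XX_XXX_XXX_XX
tick 9: X__XX__XX__XX
tick 10: _XXX_XXX_XXXX
tick 11: _XX__XX__XXX_
tick 12: XX_XXX_XXXX_X
tick 13: X__XX__XXX__X
tick 14: _XXX_XXXX_XXX
tick 15: _XX__XXX__XX_
tick 16: XX_XXXX_XXX_X
tick 17: X__XXX__XX__X
tick 18: _XXXX_XXX_XXX
tick 19: _XXX__XX__XX_
tick 20: XXX_XXX_XXX_X
tick 21: XX__XX__XX__X
tick 22: X_XXX_XXX_XXX
tick 23: __XX__XX__XXX
tick 24: XXX_XXX_XXXX_
tick 25: XX__XX__XXX__
tick 26: X_XXX_XXXX_XX

26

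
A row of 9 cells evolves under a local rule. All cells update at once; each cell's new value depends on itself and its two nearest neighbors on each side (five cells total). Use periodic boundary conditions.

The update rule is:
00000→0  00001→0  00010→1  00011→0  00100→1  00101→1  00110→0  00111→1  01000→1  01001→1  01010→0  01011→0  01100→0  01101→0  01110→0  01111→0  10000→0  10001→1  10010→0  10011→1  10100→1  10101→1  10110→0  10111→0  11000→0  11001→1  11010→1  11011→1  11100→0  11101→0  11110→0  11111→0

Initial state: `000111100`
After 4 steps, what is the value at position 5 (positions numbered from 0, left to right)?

0

step 1: 000100000
step 2: 001110000
step 3: 001000000
step 4: 011100000
position 5 holds 0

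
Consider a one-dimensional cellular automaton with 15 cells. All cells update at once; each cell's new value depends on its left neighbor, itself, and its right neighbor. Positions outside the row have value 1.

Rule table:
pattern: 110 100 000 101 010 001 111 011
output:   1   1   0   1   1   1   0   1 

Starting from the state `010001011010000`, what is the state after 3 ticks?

111011000011000

111011111111001
001110000001111
111011000011000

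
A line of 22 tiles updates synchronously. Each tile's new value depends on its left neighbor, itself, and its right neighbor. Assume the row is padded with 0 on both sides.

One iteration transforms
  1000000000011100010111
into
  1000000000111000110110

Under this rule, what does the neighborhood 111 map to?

At position 12 the neighborhood is 111; the next row has 1 there.

1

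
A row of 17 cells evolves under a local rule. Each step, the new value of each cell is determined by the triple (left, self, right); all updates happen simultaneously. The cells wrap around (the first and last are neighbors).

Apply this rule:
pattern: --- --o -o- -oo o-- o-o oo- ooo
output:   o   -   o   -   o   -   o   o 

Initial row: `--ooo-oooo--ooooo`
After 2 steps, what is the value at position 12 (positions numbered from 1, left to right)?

o--oo--oooo--oooo
oo--oo--oooo--ooo
position 12 holds o

o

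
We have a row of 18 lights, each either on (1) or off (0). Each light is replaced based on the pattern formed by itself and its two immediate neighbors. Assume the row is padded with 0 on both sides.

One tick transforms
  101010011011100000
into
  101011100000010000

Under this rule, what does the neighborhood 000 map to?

At position 14 the neighborhood is 000; the next row has 0 there.

0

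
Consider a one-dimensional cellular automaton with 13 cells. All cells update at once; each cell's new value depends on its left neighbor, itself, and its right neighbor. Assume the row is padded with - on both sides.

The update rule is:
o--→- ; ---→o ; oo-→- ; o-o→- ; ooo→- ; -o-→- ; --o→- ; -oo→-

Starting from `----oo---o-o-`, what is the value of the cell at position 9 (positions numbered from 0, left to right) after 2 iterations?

o

ooo----o-----
----oo---oooo
position 9 holds o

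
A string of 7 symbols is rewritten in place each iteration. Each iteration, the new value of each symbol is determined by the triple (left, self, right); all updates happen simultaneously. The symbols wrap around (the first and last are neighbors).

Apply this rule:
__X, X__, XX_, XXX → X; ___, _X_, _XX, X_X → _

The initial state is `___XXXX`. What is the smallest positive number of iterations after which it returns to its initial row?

28

iteration 1: X_X_XXX
iteration 2: X____XX
iteration 3: XX__X_X
iteration 4: XXXX___
iteration 5: _XXXX_X
iteration 6: __XXX__
iteration 7: _X_XXX_
iteration 8: X___XXX
iteration 9: XX_X_XX
iteration 10: XX____X
iteration 11: XXX__X_
iteration 12: _XXXX__
iteration 13: X_XXXX_
iteration 14: ___XXX_
iteration 15: __X_XXX
iteration 16: XX___XX
iteration 17: XXX_X_X
iteration 18: XXX____
iteration 19: _XXX__X
iteration 20: __XXXX_
iteration 21: _X_XXXX
iteration 22: ____XXX
iteration 23: X__X_XX
iteration 24: XXX___X
iteration 25: XXXX_X_
iteration 26: _XXX___
iteration 27: X_XXX__
iteration 28: ___XXXX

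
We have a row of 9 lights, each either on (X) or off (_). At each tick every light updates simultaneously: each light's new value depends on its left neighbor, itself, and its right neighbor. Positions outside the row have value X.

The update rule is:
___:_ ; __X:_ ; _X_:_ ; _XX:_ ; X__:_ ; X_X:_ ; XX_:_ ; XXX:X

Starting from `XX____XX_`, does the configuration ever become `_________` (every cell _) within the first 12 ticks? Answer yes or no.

X________
_________
all cells are _ at tick 2

yes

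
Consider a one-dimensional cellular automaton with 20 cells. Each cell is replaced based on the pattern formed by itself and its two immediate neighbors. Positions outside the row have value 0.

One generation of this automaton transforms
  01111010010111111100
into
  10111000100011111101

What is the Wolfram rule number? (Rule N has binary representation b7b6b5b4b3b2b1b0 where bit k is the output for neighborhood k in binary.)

position 2: 111 → 1  (bit 7 = 1)
position 4: 110 → 1  (bit 6 = 1)
position 5: 101 → 0  (bit 5 = 0)
position 7: 100 → 0  (bit 4 = 0)
position 1: 011 → 0  (bit 3 = 0)
position 6: 010 → 0  (bit 2 = 0)
position 0: 001 → 1  (bit 1 = 1)
position 19: 000 → 1  (bit 0 = 1)
bits b7..b0 = 11000011 = 195

195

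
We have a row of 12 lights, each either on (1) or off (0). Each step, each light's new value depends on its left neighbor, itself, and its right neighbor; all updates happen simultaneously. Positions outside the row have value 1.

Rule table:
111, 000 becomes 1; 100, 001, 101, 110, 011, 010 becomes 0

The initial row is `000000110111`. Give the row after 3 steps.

step 1: 011110000011
step 2: 001100111001
step 3: 000000010000

000000010000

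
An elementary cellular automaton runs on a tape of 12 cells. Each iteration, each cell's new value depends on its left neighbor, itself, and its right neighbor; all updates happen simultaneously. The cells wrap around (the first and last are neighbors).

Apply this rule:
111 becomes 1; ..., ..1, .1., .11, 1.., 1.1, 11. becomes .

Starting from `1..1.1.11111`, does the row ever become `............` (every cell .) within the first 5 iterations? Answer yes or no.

........1111
.........11.
............
all cells are . at iteration 3

yes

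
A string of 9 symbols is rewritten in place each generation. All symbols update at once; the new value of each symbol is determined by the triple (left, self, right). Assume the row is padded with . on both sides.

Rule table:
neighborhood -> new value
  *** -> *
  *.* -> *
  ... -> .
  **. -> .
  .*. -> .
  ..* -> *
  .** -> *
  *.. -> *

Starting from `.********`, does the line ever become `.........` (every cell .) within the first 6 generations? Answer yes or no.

********.
*******.*
******.*.
*****.*.*
****.*.*.
***.*.*.*
generation 6 is ***.*.*.*, still not uniform .

no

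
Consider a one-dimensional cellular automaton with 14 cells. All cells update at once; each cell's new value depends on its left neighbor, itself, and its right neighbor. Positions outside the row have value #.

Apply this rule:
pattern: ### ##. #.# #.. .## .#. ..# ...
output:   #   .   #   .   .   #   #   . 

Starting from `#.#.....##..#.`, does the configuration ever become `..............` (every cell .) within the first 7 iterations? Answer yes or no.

iteration 1: .##....#...###
iteration 2: #.....##..#.##
iteration 3: .....#...###.#
iteration 4: ....##..#.#.#.
iteration 5: ...#...#######
iteration 6: ..##..#.######
iteration 7: .#...###.#####
iteration 7 is .#...###.#####, still not uniform .

no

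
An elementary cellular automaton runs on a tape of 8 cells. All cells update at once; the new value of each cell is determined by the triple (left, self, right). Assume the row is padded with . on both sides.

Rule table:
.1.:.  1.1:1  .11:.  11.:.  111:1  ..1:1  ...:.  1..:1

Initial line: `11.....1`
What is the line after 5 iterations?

1.1.1.1.

..1...1.
.1.1.1.1
1.1.1.1.
.1.1.1.1  (repeats iteration 2; period 2)
iteration 5: 1.1.1.1.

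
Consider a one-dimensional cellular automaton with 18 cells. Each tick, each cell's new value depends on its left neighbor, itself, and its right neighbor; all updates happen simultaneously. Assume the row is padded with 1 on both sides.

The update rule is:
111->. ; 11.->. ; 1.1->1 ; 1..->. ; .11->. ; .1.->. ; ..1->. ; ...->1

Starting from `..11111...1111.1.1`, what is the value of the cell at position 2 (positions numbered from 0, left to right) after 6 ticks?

........1.....1.1.
.111111...111..1.1
1.......1.......1.
..11111...11111..1
........1.........
.111111...1111111.
position 2 holds 1

1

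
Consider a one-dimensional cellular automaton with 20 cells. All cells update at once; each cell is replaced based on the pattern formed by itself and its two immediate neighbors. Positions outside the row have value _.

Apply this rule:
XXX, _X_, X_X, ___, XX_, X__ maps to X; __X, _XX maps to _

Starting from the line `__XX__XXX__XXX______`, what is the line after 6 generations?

XX__XX__XX__XXX__XXX

X__XX__XXX__XXXXXXXX
XX__XX__XXX__XXXXXXX
_XX__XX__XXX__XXXXXX
__XX__XX__XXX__XXXXX
X__XX__XX__XXX__XXXX
XX__XX__XX__XXX__XXX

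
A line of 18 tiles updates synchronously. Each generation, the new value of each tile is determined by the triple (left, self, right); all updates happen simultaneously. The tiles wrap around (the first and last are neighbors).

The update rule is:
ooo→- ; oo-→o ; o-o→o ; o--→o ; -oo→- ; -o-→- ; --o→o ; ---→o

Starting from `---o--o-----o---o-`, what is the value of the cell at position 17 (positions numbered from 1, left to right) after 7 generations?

generation 1: ooo-oo-ooooo-ooo-o
generation 2: --oo-oo----oo--oo-
generation 3: oo-oo-ooooo-ooo-oo
generation 4: -oo-oo----oo--oo--
generation 5: o-oo-ooooo-ooo-ooo
generation 6: oo-oo----oo--oo---
generation 7: -oo-ooooo-ooo-oooo
position 17 holds o

o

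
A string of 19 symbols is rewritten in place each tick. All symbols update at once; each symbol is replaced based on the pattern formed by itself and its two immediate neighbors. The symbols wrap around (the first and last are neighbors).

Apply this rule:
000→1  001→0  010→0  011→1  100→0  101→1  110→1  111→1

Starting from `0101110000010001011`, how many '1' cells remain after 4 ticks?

tick 1: 1011110111000100111
tick 2: 1111111111010000111
tick 3: 1111111111100110111
tick 4: 1111111111100111111
count of 1: 17

17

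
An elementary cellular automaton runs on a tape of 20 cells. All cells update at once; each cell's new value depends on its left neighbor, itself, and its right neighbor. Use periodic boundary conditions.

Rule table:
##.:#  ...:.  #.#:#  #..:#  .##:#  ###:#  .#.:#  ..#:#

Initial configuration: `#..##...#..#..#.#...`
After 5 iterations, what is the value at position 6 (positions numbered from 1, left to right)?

#

######.###########.#
####################
####################  (fixed point — unchanged through iteration 5)
position 6 holds #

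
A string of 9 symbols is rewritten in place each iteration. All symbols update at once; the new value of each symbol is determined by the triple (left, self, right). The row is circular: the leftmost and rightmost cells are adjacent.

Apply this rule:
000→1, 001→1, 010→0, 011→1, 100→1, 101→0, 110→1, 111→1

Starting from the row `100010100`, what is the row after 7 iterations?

011100011
011111111
011111111  (fixed point — unchanged through iteration 7)

011111111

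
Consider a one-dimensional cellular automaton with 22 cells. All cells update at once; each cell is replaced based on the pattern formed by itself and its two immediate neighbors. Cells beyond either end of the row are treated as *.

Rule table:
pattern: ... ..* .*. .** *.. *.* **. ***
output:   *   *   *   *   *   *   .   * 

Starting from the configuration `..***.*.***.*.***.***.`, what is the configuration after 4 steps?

*.*****.*****.***.****

****.*****.*****.***.*
***.*****.*****.***.**
**.*****.*****.***.***
*.*****.*****.***.****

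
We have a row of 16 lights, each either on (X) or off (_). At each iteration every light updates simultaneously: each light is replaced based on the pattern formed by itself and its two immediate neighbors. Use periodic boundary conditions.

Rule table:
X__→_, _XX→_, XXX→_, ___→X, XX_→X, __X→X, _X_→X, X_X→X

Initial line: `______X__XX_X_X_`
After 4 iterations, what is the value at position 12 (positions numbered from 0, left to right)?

XXXXXXX_X_XXXXX_
______XXXX____XX
_XXXXX___X_XXX_X
X____X_XXXX__XXX
position 12 holds _

_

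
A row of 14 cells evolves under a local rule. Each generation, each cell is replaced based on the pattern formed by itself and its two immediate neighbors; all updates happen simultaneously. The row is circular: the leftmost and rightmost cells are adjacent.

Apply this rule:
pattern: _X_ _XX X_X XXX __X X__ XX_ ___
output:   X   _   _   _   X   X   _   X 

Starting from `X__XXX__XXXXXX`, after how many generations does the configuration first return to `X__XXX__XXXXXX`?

_XX___XX______
X__XXX__XXXXXX

2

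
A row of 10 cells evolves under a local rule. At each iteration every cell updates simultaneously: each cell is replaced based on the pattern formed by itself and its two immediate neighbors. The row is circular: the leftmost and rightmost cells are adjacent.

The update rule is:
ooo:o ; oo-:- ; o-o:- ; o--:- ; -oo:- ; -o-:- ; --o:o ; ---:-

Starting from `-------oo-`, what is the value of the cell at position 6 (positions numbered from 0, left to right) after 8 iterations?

------o---
-----o----
----o-----
---o------
--o-------
-o--------
o---------
---------o
position 6 holds -

-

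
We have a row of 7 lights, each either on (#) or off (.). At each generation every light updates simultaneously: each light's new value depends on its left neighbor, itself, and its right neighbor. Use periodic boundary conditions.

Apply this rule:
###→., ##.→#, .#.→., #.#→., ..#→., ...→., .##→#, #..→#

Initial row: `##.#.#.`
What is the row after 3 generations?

#.##...

##.....
###....
#.##...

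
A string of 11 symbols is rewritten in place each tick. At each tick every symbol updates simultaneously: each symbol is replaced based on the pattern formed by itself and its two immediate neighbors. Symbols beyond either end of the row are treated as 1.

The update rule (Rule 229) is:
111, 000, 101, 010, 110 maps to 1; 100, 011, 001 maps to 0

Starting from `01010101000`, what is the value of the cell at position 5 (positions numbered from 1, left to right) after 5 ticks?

1

11111111010
11111111111
11111111111  (fixed point — unchanged through tick 5)
position 5 holds 1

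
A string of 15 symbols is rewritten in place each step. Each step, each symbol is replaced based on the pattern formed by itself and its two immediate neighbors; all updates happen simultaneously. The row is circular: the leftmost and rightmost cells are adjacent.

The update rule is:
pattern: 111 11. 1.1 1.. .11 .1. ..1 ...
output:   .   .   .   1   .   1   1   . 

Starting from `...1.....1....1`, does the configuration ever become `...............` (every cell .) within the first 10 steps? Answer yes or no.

1.111...111..11
.....1.1...11..
....11.11.1..1.
...1......11111
1.111....1.....
1....1..111...1
.1..1111...1.1.
1111....1.11.11
....1..11......
...1111..1.....
step 10 is ...1111..1....., still not uniform .

no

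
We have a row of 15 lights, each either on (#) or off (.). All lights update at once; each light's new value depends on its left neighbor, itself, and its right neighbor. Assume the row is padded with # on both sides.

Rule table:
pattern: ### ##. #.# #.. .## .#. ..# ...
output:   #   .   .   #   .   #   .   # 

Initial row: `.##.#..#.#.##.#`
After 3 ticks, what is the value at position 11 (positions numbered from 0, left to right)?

....##.#.#.....
###....#.#####.
##.###.#..###..
position 11 holds #

#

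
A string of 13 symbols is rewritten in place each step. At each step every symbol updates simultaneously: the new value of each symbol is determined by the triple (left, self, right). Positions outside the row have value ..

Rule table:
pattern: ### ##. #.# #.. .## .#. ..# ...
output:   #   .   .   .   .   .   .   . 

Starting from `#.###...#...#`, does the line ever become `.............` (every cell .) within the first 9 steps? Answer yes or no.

yes

...#.........
.............
all cells are . at step 2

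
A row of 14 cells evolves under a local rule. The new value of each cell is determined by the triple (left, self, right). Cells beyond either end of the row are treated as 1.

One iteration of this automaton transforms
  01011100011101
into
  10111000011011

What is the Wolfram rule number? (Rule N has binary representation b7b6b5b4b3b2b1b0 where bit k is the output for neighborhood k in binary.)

168

position 4: 111 → 1  (bit 7 = 1)
position 5: 110 → 0  (bit 6 = 0)
position 0: 101 → 1  (bit 5 = 1)
position 6: 100 → 0  (bit 4 = 0)
position 3: 011 → 1  (bit 3 = 1)
position 1: 010 → 0  (bit 2 = 0)
position 8: 001 → 0  (bit 1 = 0)
position 7: 000 → 0  (bit 0 = 0)
bits b7..b0 = 10101000 = 168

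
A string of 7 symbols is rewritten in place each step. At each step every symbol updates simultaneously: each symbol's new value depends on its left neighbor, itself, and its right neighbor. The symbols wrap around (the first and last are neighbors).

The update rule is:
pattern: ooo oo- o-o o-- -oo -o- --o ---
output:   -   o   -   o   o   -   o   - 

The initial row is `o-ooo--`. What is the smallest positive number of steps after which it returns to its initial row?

7

--o-ooo
oo--o-o
-ooo--o
-o-ooo-
o--o-oo
ooo--o-
o-ooo--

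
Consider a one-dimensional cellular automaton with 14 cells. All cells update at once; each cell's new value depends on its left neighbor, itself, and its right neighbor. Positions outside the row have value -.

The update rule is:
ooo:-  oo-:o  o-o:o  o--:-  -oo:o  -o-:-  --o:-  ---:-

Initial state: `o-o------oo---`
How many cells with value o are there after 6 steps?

2

-o-------oo---
---------oo---
---------oo---  (fixed point — unchanged through step 6)
count of o: 2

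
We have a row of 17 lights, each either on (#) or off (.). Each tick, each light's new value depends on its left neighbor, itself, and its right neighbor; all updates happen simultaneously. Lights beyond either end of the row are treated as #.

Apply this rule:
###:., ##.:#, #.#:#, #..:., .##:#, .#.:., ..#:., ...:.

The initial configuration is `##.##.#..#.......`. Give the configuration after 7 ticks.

tick 1: .#####...........
tick 2: ##...#...........
tick 3: .#...............
tick 4: #................
tick 5: #................  (fixed point — unchanged through tick 7)

#................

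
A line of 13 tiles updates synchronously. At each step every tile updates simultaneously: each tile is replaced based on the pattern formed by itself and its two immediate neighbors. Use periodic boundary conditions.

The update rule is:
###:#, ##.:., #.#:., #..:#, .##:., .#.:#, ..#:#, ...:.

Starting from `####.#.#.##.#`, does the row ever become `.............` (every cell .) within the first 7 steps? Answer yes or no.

no

###..#.#.....
.#.###.##...#
.#..#....#.##
.#####..##...
#.###.##..#..
#..#....#####
.####..#.####
step 7 is .####..#.####, still not uniform .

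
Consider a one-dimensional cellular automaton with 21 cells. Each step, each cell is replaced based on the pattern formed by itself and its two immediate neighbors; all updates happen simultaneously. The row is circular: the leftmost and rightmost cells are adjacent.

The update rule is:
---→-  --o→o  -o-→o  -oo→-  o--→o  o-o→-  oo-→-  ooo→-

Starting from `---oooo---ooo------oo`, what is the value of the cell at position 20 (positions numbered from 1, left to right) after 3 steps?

step 1: o-o----o-o---o----o--
step 2: o-oo--oo-oo-ooo--oooo
step 3: ----oo---------oo----
position 20 holds -

-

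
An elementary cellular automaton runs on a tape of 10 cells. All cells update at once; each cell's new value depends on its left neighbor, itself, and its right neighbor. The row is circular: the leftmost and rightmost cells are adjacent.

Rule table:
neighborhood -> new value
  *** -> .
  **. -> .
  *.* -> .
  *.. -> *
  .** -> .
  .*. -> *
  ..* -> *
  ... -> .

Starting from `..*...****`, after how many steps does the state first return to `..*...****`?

step 1: ****.*....
step 2: .....**..*
step 3: *...*..***
step 4: .*.****...
step 5: **.....*..
step 6: ..*...****

6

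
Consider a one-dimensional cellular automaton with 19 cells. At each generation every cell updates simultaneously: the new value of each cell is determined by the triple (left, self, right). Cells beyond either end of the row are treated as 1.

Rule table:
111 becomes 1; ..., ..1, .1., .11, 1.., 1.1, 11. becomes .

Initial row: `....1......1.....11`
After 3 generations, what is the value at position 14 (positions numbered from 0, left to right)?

..................1
...................
...................
position 14 holds .

.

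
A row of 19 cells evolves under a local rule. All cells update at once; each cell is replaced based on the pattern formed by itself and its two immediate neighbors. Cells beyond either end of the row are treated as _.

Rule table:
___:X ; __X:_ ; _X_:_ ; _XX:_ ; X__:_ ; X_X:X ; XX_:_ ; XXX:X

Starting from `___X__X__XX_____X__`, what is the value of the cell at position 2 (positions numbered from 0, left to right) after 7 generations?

XX__________XXX___X
___XXXXXXXX__X__X__
XX__XXXXXX________X
_____XXXX__XXXXXX__
XXXX__XX____XXXX__X
_XX______XX__XX____
____XXXX________XXX
position 2 holds _

_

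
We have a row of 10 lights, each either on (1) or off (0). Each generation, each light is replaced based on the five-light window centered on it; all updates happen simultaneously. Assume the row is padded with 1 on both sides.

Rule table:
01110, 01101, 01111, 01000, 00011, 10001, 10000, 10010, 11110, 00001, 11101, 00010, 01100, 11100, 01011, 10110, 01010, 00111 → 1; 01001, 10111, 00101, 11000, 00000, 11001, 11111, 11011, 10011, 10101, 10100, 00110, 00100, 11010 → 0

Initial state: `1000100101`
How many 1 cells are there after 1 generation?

generation 1: 1011001010
count of 1: 5

5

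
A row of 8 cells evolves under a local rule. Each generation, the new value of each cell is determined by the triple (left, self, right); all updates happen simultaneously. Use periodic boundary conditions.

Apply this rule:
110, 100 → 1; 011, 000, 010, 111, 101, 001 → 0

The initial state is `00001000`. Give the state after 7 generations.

generation 1: 00000100
generation 2: 00000010
generation 3: 00000001
generation 4: 10000000
generation 5: 01000000
generation 6: 00100000
generation 7: 00010000

00010000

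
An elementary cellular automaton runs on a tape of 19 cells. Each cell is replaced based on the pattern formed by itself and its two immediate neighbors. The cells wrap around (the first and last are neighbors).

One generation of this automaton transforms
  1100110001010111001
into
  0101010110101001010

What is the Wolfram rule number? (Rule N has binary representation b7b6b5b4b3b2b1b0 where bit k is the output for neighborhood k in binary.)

99

position 0: 111 → 0  (bit 7 = 0)
position 1: 110 → 1  (bit 6 = 1)
position 10: 101 → 1  (bit 5 = 1)
position 2: 100 → 0  (bit 4 = 0)
position 4: 011 → 0  (bit 3 = 0)
position 9: 010 → 0  (bit 2 = 0)
position 3: 001 → 1  (bit 1 = 1)
position 7: 000 → 1  (bit 0 = 1)
bits b7..b0 = 01100011 = 99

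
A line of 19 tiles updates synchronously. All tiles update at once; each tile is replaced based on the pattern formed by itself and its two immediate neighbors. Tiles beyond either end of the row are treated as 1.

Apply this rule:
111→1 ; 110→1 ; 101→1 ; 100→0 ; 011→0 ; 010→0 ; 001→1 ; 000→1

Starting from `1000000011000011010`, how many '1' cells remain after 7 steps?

1011111101011101101
1101111110101110110
1110111111010111011
1111011111101011101
1111101111110101110
1111110111111010111
1111111011111101011
count of 1: 16

16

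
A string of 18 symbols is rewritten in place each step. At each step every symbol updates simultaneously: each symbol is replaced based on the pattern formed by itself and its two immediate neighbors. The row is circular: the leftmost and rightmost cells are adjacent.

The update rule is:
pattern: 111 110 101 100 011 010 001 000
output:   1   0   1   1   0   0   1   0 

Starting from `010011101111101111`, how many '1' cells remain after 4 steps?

8

step 1: 101101010111010110
step 2: 010010101010101001
step 3: 101101010101010110
step 4: 010010101010101001
count of 1: 8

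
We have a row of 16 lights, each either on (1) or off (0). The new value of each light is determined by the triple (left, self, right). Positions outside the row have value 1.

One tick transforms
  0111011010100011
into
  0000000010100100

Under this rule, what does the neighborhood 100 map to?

0

At position 11 the neighborhood is 100; the next row has 0 there.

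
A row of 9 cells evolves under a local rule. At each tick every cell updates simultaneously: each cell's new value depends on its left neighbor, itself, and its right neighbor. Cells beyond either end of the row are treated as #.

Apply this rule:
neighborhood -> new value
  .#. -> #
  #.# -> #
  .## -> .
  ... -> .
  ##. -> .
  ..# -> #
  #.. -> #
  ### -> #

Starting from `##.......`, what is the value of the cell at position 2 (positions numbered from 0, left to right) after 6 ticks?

.

tick 1: #.#.....#
tick 2: .###...#.
tick 3: #.#.#.###
tick 4: .#####.##
tick 5: #.###.#.#
tick 6: .#.#.###.
position 2 holds .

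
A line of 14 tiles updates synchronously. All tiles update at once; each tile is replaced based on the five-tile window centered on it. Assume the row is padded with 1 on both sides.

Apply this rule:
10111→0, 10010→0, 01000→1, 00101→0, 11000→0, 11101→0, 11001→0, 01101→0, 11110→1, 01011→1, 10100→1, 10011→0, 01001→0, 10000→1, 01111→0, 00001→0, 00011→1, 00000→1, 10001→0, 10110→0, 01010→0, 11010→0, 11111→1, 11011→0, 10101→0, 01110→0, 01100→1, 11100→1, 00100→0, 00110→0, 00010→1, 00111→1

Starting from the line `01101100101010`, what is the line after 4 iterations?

iteration 1: 00000100000001
iteration 2: 01101011111011
iteration 3: 00000100110000
iteration 4: 01101000010101

01101000010101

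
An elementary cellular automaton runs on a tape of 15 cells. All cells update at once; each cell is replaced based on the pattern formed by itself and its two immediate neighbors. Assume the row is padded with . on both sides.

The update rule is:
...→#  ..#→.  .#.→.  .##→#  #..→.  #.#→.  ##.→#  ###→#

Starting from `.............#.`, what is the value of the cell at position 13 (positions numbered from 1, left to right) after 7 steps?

############...
############.##
############.##  (fixed point — unchanged through step 7)
position 13 holds .

.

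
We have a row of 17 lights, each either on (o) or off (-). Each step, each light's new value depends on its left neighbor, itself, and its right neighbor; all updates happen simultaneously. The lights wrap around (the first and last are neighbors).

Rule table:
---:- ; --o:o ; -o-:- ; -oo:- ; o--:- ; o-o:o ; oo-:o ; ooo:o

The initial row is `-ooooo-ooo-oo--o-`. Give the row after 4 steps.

-o-o-ooooo-oo-o-o

o-ooooo-ooo-o-o--
-o-ooooo-ooo-o--o
o-o-ooooo-ooo--o-
-o-o-ooooo-oo-o-o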